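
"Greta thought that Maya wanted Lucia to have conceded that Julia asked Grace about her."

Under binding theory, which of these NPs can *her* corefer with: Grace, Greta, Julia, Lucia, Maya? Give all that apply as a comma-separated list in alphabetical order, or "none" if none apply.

*her* is a pronoun; Principle B requires it to be free in its binding domain — the clause headed by 'asked'.
— Grace: object of the clause headed by 'asked'; c-commands the pronoun within its binding domain — blocked (Principle B).
— Greta: subject of the matrix clause; c-commands the pronoun but lies outside its binding domain — allowed.
— Julia: subject of the clause headed by 'asked'; c-commands the pronoun within its binding domain — blocked (Principle B).
— Lucia: subject of the clause headed by 'conceded'; c-commands the pronoun but lies outside its binding domain — allowed.
— Maya: subject of the clause headed by 'wanted'; c-commands the pronoun but lies outside its binding domain — allowed.

Greta, Lucia, Maya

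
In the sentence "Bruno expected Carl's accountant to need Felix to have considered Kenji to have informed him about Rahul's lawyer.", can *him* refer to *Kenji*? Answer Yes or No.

No

*him* is a pronoun; Principle B requires it to be free in its binding domain — the clause headed by 'informed'.
— Kenji: subject of the clause headed by 'informed'; c-commands the pronoun within its binding domain — blocked (Principle B).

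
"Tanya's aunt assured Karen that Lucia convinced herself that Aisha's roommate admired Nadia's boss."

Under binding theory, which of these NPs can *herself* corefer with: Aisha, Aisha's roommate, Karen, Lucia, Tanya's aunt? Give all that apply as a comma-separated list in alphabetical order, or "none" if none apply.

*herself* is a reflexive; Principle A requires it to be bound within its binding domain — the clause headed by 'convinced'.
— Aisha: possessor inside the subject DP of the clause headed by 'admired'; does not c-command the reflexive — cannot bind it (Principle A).
— Aisha's roommate: subject of the clause headed by 'admired'; does not c-command the reflexive — cannot bind it (Principle A).
— Karen: object of the matrix clause; c-commands the reflexive but lies outside its binding domain — cannot bind it (Principle A).
— Lucia: subject of the clause headed by 'convinced'; c-commands the reflexive within its binding domain — allowed (Principle A).
— Tanya's aunt: subject of the matrix clause; c-commands the reflexive but lies outside its binding domain — cannot bind it (Principle A).

Lucia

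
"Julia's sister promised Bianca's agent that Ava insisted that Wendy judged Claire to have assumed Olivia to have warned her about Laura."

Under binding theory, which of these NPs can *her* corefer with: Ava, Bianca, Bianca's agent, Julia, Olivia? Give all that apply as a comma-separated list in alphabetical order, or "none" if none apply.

Ava, Bianca, Bianca's agent, Julia

*her* is a pronoun; Principle B requires it to be free in its binding domain — the clause headed by 'warned'.
— Ava: subject of the clause headed by 'insisted'; c-commands the pronoun but lies outside its binding domain — allowed.
— Bianca: possessor inside the object DP of the matrix clause; does not c-command the pronoun — Principle B does not apply; allowed.
— Bianca's agent: object of the matrix clause; c-commands the pronoun but lies outside its binding domain — allowed.
— Julia: possessor inside the subject DP of the matrix clause; does not c-command the pronoun — Principle B does not apply; allowed.
— Olivia: subject of the clause headed by 'warned'; c-commands the pronoun within its binding domain — blocked (Principle B).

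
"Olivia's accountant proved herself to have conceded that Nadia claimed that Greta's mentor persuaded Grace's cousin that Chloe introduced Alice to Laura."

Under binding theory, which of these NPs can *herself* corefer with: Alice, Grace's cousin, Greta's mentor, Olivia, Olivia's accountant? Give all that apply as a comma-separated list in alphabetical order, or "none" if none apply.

*herself* is a reflexive; Principle A requires it to be bound within its binding domain — the matrix clause.
— Alice: object of the clause headed by 'introduced'; does not c-command the reflexive — cannot bind it (Principle A).
— Grace's cousin: object of the clause headed by 'persuaded'; does not c-command the reflexive — cannot bind it (Principle A).
— Greta's mentor: subject of the clause headed by 'persuaded'; does not c-command the reflexive — cannot bind it (Principle A).
— Olivia: possessor inside the subject DP of the matrix clause; does not c-command the reflexive — cannot bind it (Principle A).
— Olivia's accountant: subject of the matrix clause; c-commands the reflexive within its binding domain — allowed (Principle A).

Olivia's accountant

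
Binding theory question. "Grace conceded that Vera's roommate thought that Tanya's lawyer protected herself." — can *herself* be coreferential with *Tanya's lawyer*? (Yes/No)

*herself* is a reflexive; Principle A requires it to be bound within its binding domain — the clause headed by 'protected'.
— Tanya's lawyer: subject of the clause headed by 'protected'; c-commands the reflexive within its binding domain — allowed (Principle A).

Yes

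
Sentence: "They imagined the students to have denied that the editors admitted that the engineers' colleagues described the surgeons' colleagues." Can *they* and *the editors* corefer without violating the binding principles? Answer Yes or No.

*the editors* is an R-expression; Principle C requires it to be free (not bound by any c-commanding expression).
— they: subject of the matrix clause; the pronoun c-commands the R-expression — coreference blocked (Principle C).

No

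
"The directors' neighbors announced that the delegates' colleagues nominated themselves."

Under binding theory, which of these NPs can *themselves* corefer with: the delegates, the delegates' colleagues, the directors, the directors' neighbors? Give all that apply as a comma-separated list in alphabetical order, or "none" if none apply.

*themselves* is a reflexive; Principle A requires it to be bound within its binding domain — the clause headed by 'nominated'.
— the delegates: possessor inside the subject DP of the clause headed by 'nominated'; does not c-command the reflexive — cannot bind it (Principle A).
— the delegates' colleagues: subject of the clause headed by 'nominated'; c-commands the reflexive within its binding domain — allowed (Principle A).
— the directors: possessor inside the subject DP of the matrix clause; does not c-command the reflexive — cannot bind it (Principle A).
— the directors' neighbors: subject of the matrix clause; c-commands the reflexive but lies outside its binding domain — cannot bind it (Principle A).

the delegates' colleagues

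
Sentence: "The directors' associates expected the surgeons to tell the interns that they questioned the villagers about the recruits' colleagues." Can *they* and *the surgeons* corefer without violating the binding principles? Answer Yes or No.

Yes

*the surgeons* is an R-expression; Principle C requires it to be free (not bound by any c-commanding expression).
— they: subject of the clause headed by 'questioned'; the pronoun does not c-command the R-expression — coreference allowed.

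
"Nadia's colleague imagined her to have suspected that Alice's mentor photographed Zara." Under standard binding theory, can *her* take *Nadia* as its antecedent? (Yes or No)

*her* is a pronoun; Principle B requires it to be free in its binding domain — the matrix clause.
— Nadia: possessor inside the subject DP of the matrix clause; does not c-command the pronoun — Principle B does not apply; allowed.

Yes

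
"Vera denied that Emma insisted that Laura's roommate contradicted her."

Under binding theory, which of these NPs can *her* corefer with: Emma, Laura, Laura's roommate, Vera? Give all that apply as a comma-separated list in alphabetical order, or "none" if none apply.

*her* is a pronoun; Principle B requires it to be free in its binding domain — the clause headed by 'contradicted'.
— Emma: subject of the clause headed by 'insisted'; c-commands the pronoun but lies outside its binding domain — allowed.
— Laura: possessor inside the subject DP of the clause headed by 'contradicted'; does not c-command the pronoun — Principle B does not apply; allowed.
— Laura's roommate: subject of the clause headed by 'contradicted'; c-commands the pronoun within its binding domain — blocked (Principle B).
— Vera: subject of the matrix clause; c-commands the pronoun but lies outside its binding domain — allowed.

Emma, Laura, Vera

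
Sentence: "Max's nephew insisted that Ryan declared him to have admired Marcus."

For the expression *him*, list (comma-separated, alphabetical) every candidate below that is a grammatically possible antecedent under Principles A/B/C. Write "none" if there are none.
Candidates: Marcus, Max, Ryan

Max

*him* is a pronoun; Principle B requires it to be free in its binding domain — the clause headed by 'declared'.
— Marcus: object of the clause headed by 'admired'; is c-commanded by the pronoun; coreference would bind this R-expression — blocked (Principle C).
— Max: possessor inside the subject DP of the matrix clause; does not c-command the pronoun — Principle B does not apply; allowed.
— Ryan: subject of the clause headed by 'declared'; c-commands the pronoun within its binding domain — blocked (Principle B).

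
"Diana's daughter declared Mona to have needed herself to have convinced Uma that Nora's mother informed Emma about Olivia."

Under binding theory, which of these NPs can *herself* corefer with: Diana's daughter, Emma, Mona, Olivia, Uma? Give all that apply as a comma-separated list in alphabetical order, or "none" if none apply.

*herself* is a reflexive; Principle A requires it to be bound within its binding domain — the clause headed by 'needed'.
— Diana's daughter: subject of the matrix clause; c-commands the reflexive but lies outside its binding domain — cannot bind it (Principle A).
— Emma: object of the clause headed by 'informed'; does not c-command the reflexive — cannot bind it (Principle A).
— Mona: subject of the clause headed by 'needed'; c-commands the reflexive within its binding domain — allowed (Principle A).
— Olivia: second object of the clause headed by 'informed'; does not c-command the reflexive — cannot bind it (Principle A).
— Uma: object of the clause headed by 'convinced'; does not c-command the reflexive — cannot bind it (Principle A).

Mona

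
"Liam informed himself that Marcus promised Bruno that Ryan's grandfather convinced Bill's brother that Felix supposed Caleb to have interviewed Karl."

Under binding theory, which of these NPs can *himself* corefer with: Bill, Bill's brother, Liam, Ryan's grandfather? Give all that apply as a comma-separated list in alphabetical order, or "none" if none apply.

*himself* is a reflexive; Principle A requires it to be bound within its binding domain — the matrix clause.
— Bill: possessor inside the object DP of the clause headed by 'convinced'; does not c-command the reflexive — cannot bind it (Principle A).
— Bill's brother: object of the clause headed by 'convinced'; does not c-command the reflexive — cannot bind it (Principle A).
— Liam: subject of the matrix clause; c-commands the reflexive within its binding domain — allowed (Principle A).
— Ryan's grandfather: subject of the clause headed by 'convinced'; does not c-command the reflexive — cannot bind it (Principle A).

Liam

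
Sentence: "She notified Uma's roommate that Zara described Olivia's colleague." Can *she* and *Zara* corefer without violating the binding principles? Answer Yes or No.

*Zara* is an R-expression; Principle C requires it to be free (not bound by any c-commanding expression).
— she: subject of the matrix clause; the pronoun c-commands the R-expression — coreference blocked (Principle C).

No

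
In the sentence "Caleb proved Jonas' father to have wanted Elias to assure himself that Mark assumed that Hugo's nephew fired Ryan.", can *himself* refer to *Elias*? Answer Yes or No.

Yes

*himself* is a reflexive; Principle A requires it to be bound within its binding domain — the clause headed by 'assure'.
— Elias: subject of the clause headed by 'assure'; c-commands the reflexive within its binding domain — allowed (Principle A).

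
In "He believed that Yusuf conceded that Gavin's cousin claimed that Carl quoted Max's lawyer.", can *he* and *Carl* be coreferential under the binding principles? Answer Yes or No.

*Carl* is an R-expression; Principle C requires it to be free (not bound by any c-commanding expression).
— he: subject of the matrix clause; the pronoun c-commands the R-expression — coreference blocked (Principle C).

No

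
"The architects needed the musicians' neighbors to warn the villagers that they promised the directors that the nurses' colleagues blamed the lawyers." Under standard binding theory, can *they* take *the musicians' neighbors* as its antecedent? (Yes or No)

*they* is a pronoun; Principle B requires it to be free in its binding domain — the clause headed by 'promised'.
— the musicians' neighbors: subject of the clause headed by 'warn'; c-commands the pronoun but lies outside its binding domain — allowed.

Yes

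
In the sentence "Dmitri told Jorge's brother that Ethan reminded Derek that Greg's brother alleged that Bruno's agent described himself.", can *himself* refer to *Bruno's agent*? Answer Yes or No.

Yes

*himself* is a reflexive; Principle A requires it to be bound within its binding domain — the clause headed by 'described'.
— Bruno's agent: subject of the clause headed by 'described'; c-commands the reflexive within its binding domain — allowed (Principle A).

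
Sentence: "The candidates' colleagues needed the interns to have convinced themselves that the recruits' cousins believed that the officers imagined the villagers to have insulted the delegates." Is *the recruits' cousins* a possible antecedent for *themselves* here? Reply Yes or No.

*themselves* is a reflexive; Principle A requires it to be bound within its binding domain — the clause headed by 'convinced'.
— the recruits' cousins: subject of the clause headed by 'believed'; does not c-command the reflexive — cannot bind it (Principle A).

No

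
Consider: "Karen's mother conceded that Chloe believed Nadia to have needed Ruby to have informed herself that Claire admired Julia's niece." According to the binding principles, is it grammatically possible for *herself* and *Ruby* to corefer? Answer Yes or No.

*herself* is a reflexive; Principle A requires it to be bound within its binding domain — the clause headed by 'informed'.
— Ruby: subject of the clause headed by 'informed'; c-commands the reflexive within its binding domain — allowed (Principle A).

Yes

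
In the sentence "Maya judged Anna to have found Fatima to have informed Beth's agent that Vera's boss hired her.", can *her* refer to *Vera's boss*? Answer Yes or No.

*her* is a pronoun; Principle B requires it to be free in its binding domain — the clause headed by 'hired'.
— Vera's boss: subject of the clause headed by 'hired'; c-commands the pronoun within its binding domain — blocked (Principle B).

No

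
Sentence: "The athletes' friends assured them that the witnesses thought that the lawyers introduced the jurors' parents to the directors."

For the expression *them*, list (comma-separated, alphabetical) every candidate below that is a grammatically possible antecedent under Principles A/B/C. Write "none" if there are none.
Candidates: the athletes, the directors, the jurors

the athletes

*them* is a pronoun; Principle B requires it to be free in its binding domain — the matrix clause.
— the athletes: possessor inside the subject DP of the matrix clause; does not c-command the pronoun — Principle B does not apply; allowed.
— the directors: second object of the clause headed by 'introduced'; is c-commanded by the pronoun; coreference would bind this R-expression — blocked (Principle C).
— the jurors: possessor inside the object DP of the clause headed by 'introduced'; is c-commanded by the pronoun; coreference would bind this R-expression — blocked (Principle C).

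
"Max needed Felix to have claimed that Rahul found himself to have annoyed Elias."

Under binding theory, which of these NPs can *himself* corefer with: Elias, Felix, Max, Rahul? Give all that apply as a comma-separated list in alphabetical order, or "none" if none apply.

Rahul

*himself* is a reflexive; Principle A requires it to be bound within its binding domain — the clause headed by 'found'.
— Elias: object of the clause headed by 'annoyed'; does not c-command the reflexive — cannot bind it (Principle A).
— Felix: subject of the clause headed by 'claimed'; c-commands the reflexive but lies outside its binding domain — cannot bind it (Principle A).
— Max: subject of the matrix clause; c-commands the reflexive but lies outside its binding domain — cannot bind it (Principle A).
— Rahul: subject of the clause headed by 'found'; c-commands the reflexive within its binding domain — allowed (Principle A).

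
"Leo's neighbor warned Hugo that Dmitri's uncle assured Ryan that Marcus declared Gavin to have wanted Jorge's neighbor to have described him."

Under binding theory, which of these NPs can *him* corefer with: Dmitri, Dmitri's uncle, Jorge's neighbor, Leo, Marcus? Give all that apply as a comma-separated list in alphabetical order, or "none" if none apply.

*him* is a pronoun; Principle B requires it to be free in its binding domain — the clause headed by 'described'.
— Dmitri: possessor inside the subject DP of the clause headed by 'assured'; does not c-command the pronoun — Principle B does not apply; allowed.
— Dmitri's uncle: subject of the clause headed by 'assured'; c-commands the pronoun but lies outside its binding domain — allowed.
— Jorge's neighbor: subject of the clause headed by 'described'; c-commands the pronoun within its binding domain — blocked (Principle B).
— Leo: possessor inside the subject DP of the matrix clause; does not c-command the pronoun — Principle B does not apply; allowed.
— Marcus: subject of the clause headed by 'declared'; c-commands the pronoun but lies outside its binding domain — allowed.

Dmitri, Dmitri's uncle, Leo, Marcus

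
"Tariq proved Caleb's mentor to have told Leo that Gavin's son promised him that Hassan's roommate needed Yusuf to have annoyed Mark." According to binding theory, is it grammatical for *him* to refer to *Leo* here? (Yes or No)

*Leo* is an R-expression; Principle C requires it to be free (not bound by any c-commanding expression).
— him: object of the clause headed by 'promised'; the pronoun does not c-command the R-expression — coreference allowed.

Yes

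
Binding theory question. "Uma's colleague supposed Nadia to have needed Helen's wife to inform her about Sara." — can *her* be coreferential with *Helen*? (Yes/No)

*her* is a pronoun; Principle B requires it to be free in its binding domain — the clause headed by 'inform'.
— Helen: possessor inside the subject DP of the clause headed by 'inform'; does not c-command the pronoun — Principle B does not apply; allowed.

Yes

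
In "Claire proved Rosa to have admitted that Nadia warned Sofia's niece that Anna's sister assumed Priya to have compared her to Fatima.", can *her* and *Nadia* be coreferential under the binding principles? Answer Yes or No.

*Nadia* is an R-expression; Principle C requires it to be free (not bound by any c-commanding expression).
— her: object of the clause headed by 'compared'; the pronoun does not c-command the R-expression — coreference allowed.

Yes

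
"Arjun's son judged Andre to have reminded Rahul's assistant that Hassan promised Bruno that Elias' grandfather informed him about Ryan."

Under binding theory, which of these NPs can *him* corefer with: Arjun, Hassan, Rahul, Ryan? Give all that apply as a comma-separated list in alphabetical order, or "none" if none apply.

*him* is a pronoun; Principle B requires it to be free in its binding domain — the clause headed by 'informed'.
— Arjun: possessor inside the subject DP of the matrix clause; does not c-command the pronoun — Principle B does not apply; allowed.
— Hassan: subject of the clause headed by 'promised'; c-commands the pronoun but lies outside its binding domain — allowed.
— Rahul: possessor inside the object DP of the clause headed by 'reminded'; does not c-command the pronoun — Principle B does not apply; allowed.
— Ryan: second object of the clause headed by 'informed'; is c-commanded by the pronoun; coreference would bind this R-expression — blocked (Principle C).

Arjun, Hassan, Rahul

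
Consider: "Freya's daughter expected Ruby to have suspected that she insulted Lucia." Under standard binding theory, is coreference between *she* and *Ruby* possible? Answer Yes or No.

Yes

*Ruby* is an R-expression; Principle C requires it to be free (not bound by any c-commanding expression).
— she: subject of the clause headed by 'insulted'; the pronoun does not c-command the R-expression — coreference allowed.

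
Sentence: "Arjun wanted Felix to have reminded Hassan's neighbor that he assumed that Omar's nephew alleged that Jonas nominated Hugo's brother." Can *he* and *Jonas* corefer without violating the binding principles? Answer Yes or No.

No

*Jonas* is an R-expression; Principle C requires it to be free (not bound by any c-commanding expression).
— he: subject of the clause headed by 'assumed'; the pronoun c-commands the R-expression — coreference blocked (Principle C).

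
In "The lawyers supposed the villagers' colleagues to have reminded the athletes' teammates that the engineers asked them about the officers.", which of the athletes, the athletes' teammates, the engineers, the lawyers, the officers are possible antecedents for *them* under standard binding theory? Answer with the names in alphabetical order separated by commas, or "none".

the athletes, the athletes' teammates, the lawyers

*them* is a pronoun; Principle B requires it to be free in its binding domain — the clause headed by 'asked'.
— the athletes: possessor inside the object DP of the clause headed by 'reminded'; does not c-command the pronoun — Principle B does not apply; allowed.
— the athletes' teammates: object of the clause headed by 'reminded'; c-commands the pronoun but lies outside its binding domain — allowed.
— the engineers: subject of the clause headed by 'asked'; c-commands the pronoun within its binding domain — blocked (Principle B).
— the lawyers: subject of the matrix clause; c-commands the pronoun but lies outside its binding domain — allowed.
— the officers: second object of the clause headed by 'asked'; is c-commanded by the pronoun; coreference would bind this R-expression — blocked (Principle C).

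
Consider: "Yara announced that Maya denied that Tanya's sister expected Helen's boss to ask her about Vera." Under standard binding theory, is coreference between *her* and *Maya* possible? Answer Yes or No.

*Maya* is an R-expression; Principle C requires it to be free (not bound by any c-commanding expression).
— her: object of the clause headed by 'ask'; the pronoun does not c-command the R-expression — coreference allowed.

Yes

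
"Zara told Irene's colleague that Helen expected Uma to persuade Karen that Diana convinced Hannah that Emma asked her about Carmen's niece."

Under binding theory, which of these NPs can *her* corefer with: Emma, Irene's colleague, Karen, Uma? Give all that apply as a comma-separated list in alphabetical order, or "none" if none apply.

Irene's colleague, Karen, Uma

*her* is a pronoun; Principle B requires it to be free in its binding domain — the clause headed by 'asked'.
— Emma: subject of the clause headed by 'asked'; c-commands the pronoun within its binding domain — blocked (Principle B).
— Irene's colleague: object of the matrix clause; c-commands the pronoun but lies outside its binding domain — allowed.
— Karen: object of the clause headed by 'persuade'; c-commands the pronoun but lies outside its binding domain — allowed.
— Uma: subject of the clause headed by 'persuade'; c-commands the pronoun but lies outside its binding domain — allowed.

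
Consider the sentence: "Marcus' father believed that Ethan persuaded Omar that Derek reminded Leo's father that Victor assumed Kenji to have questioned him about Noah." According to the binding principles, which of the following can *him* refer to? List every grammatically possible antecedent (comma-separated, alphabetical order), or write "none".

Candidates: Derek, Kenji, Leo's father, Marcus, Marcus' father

Derek, Leo's father, Marcus, Marcus' father

*him* is a pronoun; Principle B requires it to be free in its binding domain — the clause headed by 'questioned'.
— Derek: subject of the clause headed by 'reminded'; c-commands the pronoun but lies outside its binding domain — allowed.
— Kenji: subject of the clause headed by 'questioned'; c-commands the pronoun within its binding domain — blocked (Principle B).
— Leo's father: object of the clause headed by 'reminded'; c-commands the pronoun but lies outside its binding domain — allowed.
— Marcus: possessor inside the subject DP of the matrix clause; does not c-command the pronoun — Principle B does not apply; allowed.
— Marcus' father: subject of the matrix clause; c-commands the pronoun but lies outside its binding domain — allowed.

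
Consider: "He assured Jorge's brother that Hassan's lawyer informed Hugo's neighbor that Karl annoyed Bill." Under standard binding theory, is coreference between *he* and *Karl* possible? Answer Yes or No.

No

*Karl* is an R-expression; Principle C requires it to be free (not bound by any c-commanding expression).
— he: subject of the matrix clause; the pronoun c-commands the R-expression — coreference blocked (Principle C).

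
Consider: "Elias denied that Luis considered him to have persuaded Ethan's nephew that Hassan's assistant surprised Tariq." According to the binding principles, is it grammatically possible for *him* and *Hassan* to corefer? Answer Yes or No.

No

*him* is a pronoun; Principle B requires it to be free in its binding domain — the clause headed by 'considered'.
— Hassan: possessor inside the subject DP of the clause headed by 'surprised'; is c-commanded by the pronoun; coreference would bind this R-expression — blocked (Principle C).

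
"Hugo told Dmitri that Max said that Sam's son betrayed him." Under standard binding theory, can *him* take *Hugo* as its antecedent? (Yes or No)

Yes

*him* is a pronoun; Principle B requires it to be free in its binding domain — the clause headed by 'betrayed'.
— Hugo: subject of the matrix clause; c-commands the pronoun but lies outside its binding domain — allowed.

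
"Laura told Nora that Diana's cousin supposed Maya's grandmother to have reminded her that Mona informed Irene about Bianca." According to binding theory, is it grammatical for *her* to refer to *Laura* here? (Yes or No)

Yes

*Laura* is an R-expression; Principle C requires it to be free (not bound by any c-commanding expression).
— her: object of the clause headed by 'reminded'; the pronoun does not c-command the R-expression — coreference allowed.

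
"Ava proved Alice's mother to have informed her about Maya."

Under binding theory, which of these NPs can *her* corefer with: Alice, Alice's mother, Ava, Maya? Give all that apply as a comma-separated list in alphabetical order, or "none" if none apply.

Alice, Ava

*her* is a pronoun; Principle B requires it to be free in its binding domain — the clause headed by 'informed'.
— Alice: possessor inside the subject DP of the clause headed by 'informed'; does not c-command the pronoun — Principle B does not apply; allowed.
— Alice's mother: subject of the clause headed by 'informed'; c-commands the pronoun within its binding domain — blocked (Principle B).
— Ava: subject of the matrix clause; c-commands the pronoun but lies outside its binding domain — allowed.
— Maya: second object of the clause headed by 'informed'; is c-commanded by the pronoun; coreference would bind this R-expression — blocked (Principle C).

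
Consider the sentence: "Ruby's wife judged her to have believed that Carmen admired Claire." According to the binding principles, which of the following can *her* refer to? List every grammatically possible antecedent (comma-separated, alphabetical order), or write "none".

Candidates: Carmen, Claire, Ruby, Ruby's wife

Ruby

*her* is a pronoun; Principle B requires it to be free in its binding domain — the matrix clause.
— Carmen: subject of the clause headed by 'admired'; is c-commanded by the pronoun; coreference would bind this R-expression — blocked (Principle C).
— Claire: object of the clause headed by 'admired'; is c-commanded by the pronoun; coreference would bind this R-expression — blocked (Principle C).
— Ruby: possessor inside the subject DP of the matrix clause; does not c-command the pronoun — Principle B does not apply; allowed.
— Ruby's wife: subject of the matrix clause; c-commands the pronoun within its binding domain — blocked (Principle B).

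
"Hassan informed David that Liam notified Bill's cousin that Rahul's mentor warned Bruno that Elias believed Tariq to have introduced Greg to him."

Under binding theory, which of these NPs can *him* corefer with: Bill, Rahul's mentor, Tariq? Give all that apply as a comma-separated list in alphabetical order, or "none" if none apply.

Bill, Rahul's mentor

*him* is a pronoun; Principle B requires it to be free in its binding domain — the clause headed by 'introduced'.
— Bill: possessor inside the object DP of the clause headed by 'notified'; does not c-command the pronoun — Principle B does not apply; allowed.
— Rahul's mentor: subject of the clause headed by 'warned'; c-commands the pronoun but lies outside its binding domain — allowed.
— Tariq: subject of the clause headed by 'introduced'; c-commands the pronoun within its binding domain — blocked (Principle B).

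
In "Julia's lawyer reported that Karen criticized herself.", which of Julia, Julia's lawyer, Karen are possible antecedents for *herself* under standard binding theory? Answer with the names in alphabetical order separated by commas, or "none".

*herself* is a reflexive; Principle A requires it to be bound within its binding domain — the clause headed by 'criticized'.
— Julia: possessor inside the subject DP of the matrix clause; does not c-command the reflexive — cannot bind it (Principle A).
— Julia's lawyer: subject of the matrix clause; c-commands the reflexive but lies outside its binding domain — cannot bind it (Principle A).
— Karen: subject of the clause headed by 'criticized'; c-commands the reflexive within its binding domain — allowed (Principle A).

Karen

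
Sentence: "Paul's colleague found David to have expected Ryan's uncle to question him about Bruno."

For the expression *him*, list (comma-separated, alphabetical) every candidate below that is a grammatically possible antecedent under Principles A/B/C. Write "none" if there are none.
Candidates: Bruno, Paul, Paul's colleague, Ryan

*him* is a pronoun; Principle B requires it to be free in its binding domain — the clause headed by 'question'.
— Bruno: second object of the clause headed by 'question'; is c-commanded by the pronoun; coreference would bind this R-expression — blocked (Principle C).
— Paul: possessor inside the subject DP of the matrix clause; does not c-command the pronoun — Principle B does not apply; allowed.
— Paul's colleague: subject of the matrix clause; c-commands the pronoun but lies outside its binding domain — allowed.
— Ryan: possessor inside the subject DP of the clause headed by 'question'; does not c-command the pronoun — Principle B does not apply; allowed.

Paul, Paul's colleague, Ryan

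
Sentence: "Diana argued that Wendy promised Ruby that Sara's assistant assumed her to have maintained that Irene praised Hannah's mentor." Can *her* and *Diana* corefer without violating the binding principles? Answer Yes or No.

Yes

*Diana* is an R-expression; Principle C requires it to be free (not bound by any c-commanding expression).
— her: subject of the clause headed by 'maintained'; the pronoun does not c-command the R-expression — coreference allowed.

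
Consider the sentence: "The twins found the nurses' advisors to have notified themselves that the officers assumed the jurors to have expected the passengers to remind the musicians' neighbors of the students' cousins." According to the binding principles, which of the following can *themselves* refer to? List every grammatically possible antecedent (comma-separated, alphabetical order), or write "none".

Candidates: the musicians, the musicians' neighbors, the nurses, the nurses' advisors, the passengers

the nurses' advisors

*themselves* is a reflexive; Principle A requires it to be bound within its binding domain — the clause headed by 'notified'.
— the musicians: possessor inside the object DP of the clause headed by 'remind'; does not c-command the reflexive — cannot bind it (Principle A).
— the musicians' neighbors: object of the clause headed by 'remind'; does not c-command the reflexive — cannot bind it (Principle A).
— the nurses: possessor inside the subject DP of the clause headed by 'notified'; does not c-command the reflexive — cannot bind it (Principle A).
— the nurses' advisors: subject of the clause headed by 'notified'; c-commands the reflexive within its binding domain — allowed (Principle A).
— the passengers: subject of the clause headed by 'remind'; does not c-command the reflexive — cannot bind it (Principle A).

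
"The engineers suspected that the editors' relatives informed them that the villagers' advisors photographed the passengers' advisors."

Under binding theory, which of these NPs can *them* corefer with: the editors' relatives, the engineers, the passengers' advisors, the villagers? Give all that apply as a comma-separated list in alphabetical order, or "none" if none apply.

*them* is a pronoun; Principle B requires it to be free in its binding domain — the clause headed by 'informed'.
— the editors' relatives: subject of the clause headed by 'informed'; c-commands the pronoun within its binding domain — blocked (Principle B).
— the engineers: subject of the matrix clause; c-commands the pronoun but lies outside its binding domain — allowed.
— the passengers' advisors: object of the clause headed by 'photographed'; is c-commanded by the pronoun; coreference would bind this R-expression — blocked (Principle C).
— the villagers: possessor inside the subject DP of the clause headed by 'photographed'; is c-commanded by the pronoun; coreference would bind this R-expression — blocked (Principle C).

the engineers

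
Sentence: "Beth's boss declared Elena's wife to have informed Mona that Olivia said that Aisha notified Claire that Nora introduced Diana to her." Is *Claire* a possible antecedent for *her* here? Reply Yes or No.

*her* is a pronoun; Principle B requires it to be free in its binding domain — the clause headed by 'introduced'.
— Claire: object of the clause headed by 'notified'; c-commands the pronoun but lies outside its binding domain — allowed.

Yes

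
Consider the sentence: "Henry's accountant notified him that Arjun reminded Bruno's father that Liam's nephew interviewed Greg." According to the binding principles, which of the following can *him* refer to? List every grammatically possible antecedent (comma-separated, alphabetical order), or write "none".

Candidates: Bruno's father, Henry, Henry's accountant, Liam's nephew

Henry

*him* is a pronoun; Principle B requires it to be free in its binding domain — the matrix clause.
— Bruno's father: object of the clause headed by 'reminded'; is c-commanded by the pronoun; coreference would bind this R-expression — blocked (Principle C).
— Henry: possessor inside the subject DP of the matrix clause; does not c-command the pronoun — Principle B does not apply; allowed.
— Henry's accountant: subject of the matrix clause; c-commands the pronoun within its binding domain — blocked (Principle B).
— Liam's nephew: subject of the clause headed by 'interviewed'; is c-commanded by the pronoun; coreference would bind this R-expression — blocked (Principle C).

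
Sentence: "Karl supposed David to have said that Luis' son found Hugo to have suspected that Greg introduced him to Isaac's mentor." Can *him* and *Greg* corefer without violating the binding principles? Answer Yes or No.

*Greg* is an R-expression; Principle C requires it to be free (not bound by any c-commanding expression).
— him: object of the clause headed by 'introduced'; the R-expression locally c-commands the pronoun — coreference blocked (Principle B on the pronoun).

No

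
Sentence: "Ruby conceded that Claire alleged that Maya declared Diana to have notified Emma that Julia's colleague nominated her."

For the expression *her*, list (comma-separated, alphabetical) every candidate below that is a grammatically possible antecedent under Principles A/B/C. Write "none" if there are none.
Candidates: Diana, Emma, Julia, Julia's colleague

Diana, Emma, Julia

*her* is a pronoun; Principle B requires it to be free in its binding domain — the clause headed by 'nominated'.
— Diana: subject of the clause headed by 'notified'; c-commands the pronoun but lies outside its binding domain — allowed.
— Emma: object of the clause headed by 'notified'; c-commands the pronoun but lies outside its binding domain — allowed.
— Julia: possessor inside the subject DP of the clause headed by 'nominated'; does not c-command the pronoun — Principle B does not apply; allowed.
— Julia's colleague: subject of the clause headed by 'nominated'; c-commands the pronoun within its binding domain — blocked (Principle B).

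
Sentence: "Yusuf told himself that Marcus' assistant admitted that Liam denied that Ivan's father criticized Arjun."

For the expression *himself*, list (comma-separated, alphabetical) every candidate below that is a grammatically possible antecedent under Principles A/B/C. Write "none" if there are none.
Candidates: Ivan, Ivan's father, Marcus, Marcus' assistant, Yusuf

Yusuf

*himself* is a reflexive; Principle A requires it to be bound within its binding domain — the matrix clause.
— Ivan: possessor inside the subject DP of the clause headed by 'criticized'; does not c-command the reflexive — cannot bind it (Principle A).
— Ivan's father: subject of the clause headed by 'criticized'; does not c-command the reflexive — cannot bind it (Principle A).
— Marcus: possessor inside the subject DP of the clause headed by 'admitted'; does not c-command the reflexive — cannot bind it (Principle A).
— Marcus' assistant: subject of the clause headed by 'admitted'; does not c-command the reflexive — cannot bind it (Principle A).
— Yusuf: subject of the matrix clause; c-commands the reflexive within its binding domain — allowed (Principle A).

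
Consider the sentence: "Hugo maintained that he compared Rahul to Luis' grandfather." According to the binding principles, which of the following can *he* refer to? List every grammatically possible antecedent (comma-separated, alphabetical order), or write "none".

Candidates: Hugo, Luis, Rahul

*he* is a pronoun; Principle B requires it to be free in its binding domain — the clause headed by 'compared'.
— Hugo: subject of the matrix clause; c-commands the pronoun but lies outside its binding domain — allowed.
— Luis: possessor inside the second object DP of the clause headed by 'compared'; is c-commanded by the pronoun; coreference would bind this R-expression — blocked (Principle C).
— Rahul: object of the clause headed by 'compared'; is c-commanded by the pronoun; coreference would bind this R-expression — blocked (Principle C).

Hugo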